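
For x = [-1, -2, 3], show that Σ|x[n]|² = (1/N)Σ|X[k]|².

Time domain:
Σ|x[n]|² = |-1|² + |-2|² + |3|² = 14.0000

Frequency domain:
(1/3)Σ|X[k]|² = (1/3)(|0|² + |-1.5000+4.3301i|² + |-1.5000-4.3301i|²) = (1/3)·42.0000 = 14.0000

Both sides agree, confirming Parseval's theorem.

Σ|x[n]|² = (1/N)Σ|X[k]|² = 14.0000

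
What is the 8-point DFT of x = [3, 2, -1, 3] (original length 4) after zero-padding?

Original 4-point DFT: [7, 4+1i, -3, 4-1i]
Zero-padded 8-point DFT provides frequency interpolation.

DFT_8([x, 0, ...]) = [7, 2.2929-2.5355i, 4+1i, 3.7071-4.5355i, -3, 3.7071+4.5355i, 4-1i, 2.2929+2.5355i]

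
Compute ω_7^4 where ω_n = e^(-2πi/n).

ω_7^4 = e^(-2πi·4/7)
= cos(-2π·4/7) + i·sin(-2π·4/7)
= cos(-8π/7) + i·sin(-8π/7)

ω_7^4 = cos(-8π/7) + i·sin(-8π/7) = -0.9010+0.4339i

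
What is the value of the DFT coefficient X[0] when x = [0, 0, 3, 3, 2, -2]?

X[0] = Σ(n=0 to 5) x[n] · ω_6^0 = Σ x[n]
= (0) + (0) + (3) + (3) + (2) + (-2)

X[0] = 6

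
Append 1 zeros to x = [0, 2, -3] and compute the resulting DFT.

Original 3-point DFT: [-1, 0.5000-4.3301i, 0.5000+4.3301i]
Zero-padded 4-point DFT provides frequency interpolation.

DFT_4([x, 0, ...]) = [-1, 3-2i, -5, 3+2i]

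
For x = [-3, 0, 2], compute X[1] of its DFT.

X[1] = Σ(n=0 to 2) x[n] · ω_3^(1n) where ω_3 = e^(-2πi/3)
= (-3)·ω_3^0 + (0)·ω_3^1 + (2)·ω_3^2

X[1] = -4.0000+1.7321i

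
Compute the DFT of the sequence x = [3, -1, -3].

X[k] = Σ(n=0 to 2) x[n] · ω_3^(nk)
where ω_3 = e^(-2πi/3)

Computing each X[k]:
X[0] = -1
X[1] = 5.0000-1.7321i
X[2] = 5.0000+1.7321i

X = [-1, 5.0000-1.7321i, 5.0000+1.7321i]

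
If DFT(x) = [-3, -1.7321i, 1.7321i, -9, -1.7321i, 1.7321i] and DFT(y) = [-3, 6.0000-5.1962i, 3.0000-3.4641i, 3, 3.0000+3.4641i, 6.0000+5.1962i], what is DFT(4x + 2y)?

By linearity: DFT(4x + 2y) = 4·DFT(x) + 2·DFT(y)
= 4·[-3, -1.7321i, 1.7321i, -9, -1.7321i, 1.7321i] + 2·[-3, 6.0000-5.1962i, 3.0000-3.4641i, 3, 3.0000+3.4641i, 6.0000+5.1962i]

Computing element-wise:
Z[0] = 4·(-3) + 2·(-3) = -18
Z[1] = 4·(-1.7321i) + 2·(6.0000-5.1962i) = 12.0000-17.3208i
Z[2] = 4·(1.7321i) + 2·(3.0000-3.4641i) = 6.0000+0.0002i
Z[3] = 4·(-9) + 2·(3) = -30
Z[4] = 4·(-1.7321i) + 2·(3.0000+3.4641i) = 6.0000-0.0002i
Z[5] = 4·(1.7321i) + 2·(6.0000+5.1962i) = 12.0000+17.3208i

DFT(4x + 2y) = 4·X + 2·Y = [-18, 12.0000-17.3208i, 6.0000+0.0002i, -30, 6.0000-0.0002i, 12.0000+17.3208i]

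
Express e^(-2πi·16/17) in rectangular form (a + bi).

ω_17^16 = e^(-2πi·16/17)
= cos(-2π·16/17) + i·sin(-2π·16/17)
= cos(-32π/17) + i·sin(-32π/17)

ω_17^16 = cos(-32π/17) + i·sin(-32π/17) = 0.9325+0.3612i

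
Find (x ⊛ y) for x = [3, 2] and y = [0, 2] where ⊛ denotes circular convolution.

(x ⊛ y)[n] = Σ(m=0 to 1) x[m] · y[(n-m) mod 2]

Computing each output sample:
(x ⊛ y)[0] = 4
(x ⊛ y)[1] = 6

x ⊛ y = [4, 6]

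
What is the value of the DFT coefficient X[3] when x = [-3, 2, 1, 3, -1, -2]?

X[3] = Σ(n=0 to 5) x[n] · ω_6^(3n) where ω_6 = e^(-2πi/6)
= (-3)·ω_6^0 + (2)·ω_6^3 + (1)·ω_6^6 + (3)·ω_6^9 + (-1)·ω_6^12 + (-2)·ω_6^15

X[3] = -6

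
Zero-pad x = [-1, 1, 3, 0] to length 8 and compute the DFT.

Original 4-point DFT: [3, -4-1i, 1, -4+1i]
Zero-padded 8-point DFT provides frequency interpolation.

DFT_8([x, 0, ...]) = [3, -0.2929-3.7071i, -4-1i, -1.7071+2.2929i, 1, -1.7071-2.2929i, -4+1i, -0.2929+3.7071i]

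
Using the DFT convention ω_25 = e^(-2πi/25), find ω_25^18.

ω_25^18 = e^(-2πi·18/25)
= cos(-2π·18/25) + i·sin(-2π·18/25)
= cos(-36π/25) + i·sin(-36π/25)

ω_25^18 = cos(-36π/25) + i·sin(-36π/25) = -0.1874+0.9823i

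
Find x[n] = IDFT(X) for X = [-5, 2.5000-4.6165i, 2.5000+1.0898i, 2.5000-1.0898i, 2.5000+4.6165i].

x[n] = (1/5) Σ(k=0 to 4) X[k] · e^(2πikn/5)

Computing each x[n]:
x[0] = 1
x[1] = 0
x[2] = 0
x[3] = -3
x[4] = -3

x = [1, 0, 0, -3, -3]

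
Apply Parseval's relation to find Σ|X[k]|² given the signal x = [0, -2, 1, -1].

Parseval: Σ|x[n]|² = (1/N)Σ|X[k]|², so Σ|X[k]|² = N·Σ|x[n]|² = 4·6.0000

Σ|X[k]|² = N·Σ|x[n]|² = 4·6.0000 = 24.0000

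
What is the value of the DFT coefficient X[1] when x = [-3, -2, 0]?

X[1] = Σ(n=0 to 2) x[n] · ω_3^(1n) where ω_3 = e^(-2πi/3)
= (-3)·ω_3^0 + (-2)·ω_3^1 + (0)·ω_3^2

X[1] = -2.0000+1.7321i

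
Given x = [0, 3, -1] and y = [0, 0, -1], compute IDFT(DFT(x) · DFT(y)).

(x ⊛ y)[n] = Σ(m=0 to 2) x[m] · y[(n-m) mod 3]

Computing each output sample:
(x ⊛ y)[0] = -3
(x ⊛ y)[1] = 1
(x ⊛ y)[2] = 0

x ⊛ y = [-3, 1, 0]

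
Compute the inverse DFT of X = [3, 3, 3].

x[n] = (1/3) Σ(k=0 to 2) X[k] · e^(2πikn/3)

Computing each x[n]:
x[0] = 3
x[1] = 0
x[2] = 0

x = [3, 0, 0]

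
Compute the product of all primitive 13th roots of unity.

The primitive 13th roots of unity are ω_13^k for k coprime to 13: k ∈ {1, 2, 3, 4, 5, 6, 7, 8, 9, 10, 11, 12}
Their product equals the constant term of the cyclotomic polynomial Φ_13(x) up to sign.
For n ≥ 3, the product of all primitive nth roots of unity is 1. (For n=1 it is 1; for n=2 it is -1.)

1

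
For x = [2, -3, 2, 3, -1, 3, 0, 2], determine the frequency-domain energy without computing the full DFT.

Parseval: Σ|x[n]|² = (1/N)Σ|X[k]|², so Σ|X[k]|² = N·Σ|x[n]|² = 8·40.0000

Σ|X[k]|² = N·Σ|x[n]|² = 8·40.0000 = 320.0000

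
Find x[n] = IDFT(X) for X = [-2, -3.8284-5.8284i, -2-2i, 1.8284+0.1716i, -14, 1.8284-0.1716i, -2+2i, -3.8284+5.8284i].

x[n] = (1/8) Σ(k=0 to 7) X[k] · e^(2πikn/8)

Computing each x[n]:
x[0] = -3
x[1] = 2
x[2] = 0
x[3] = 3
x[4] = -2
x[5] = 2
x[6] = -3
x[7] = -1

x = [-3, 2, 0, 3, -2, 2, -3, -1]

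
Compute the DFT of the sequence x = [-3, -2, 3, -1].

X[k] = Σ(n=0 to 3) x[n] · ω_4^(nk)
where ω_4 = e^(-2πi/4)

Computing each X[k]:
X[0] = -3
X[1] = -6+1i
X[2] = 3
X[3] = -6-1i

X = [-3, -6+1i, 3, -6-1i]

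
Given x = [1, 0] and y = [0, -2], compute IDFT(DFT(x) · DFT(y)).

(x ⊛ y)[n] = Σ(m=0 to 1) x[m] · y[(n-m) mod 2]

Computing each output sample:
(x ⊛ y)[0] = 0
(x ⊛ y)[1] = -2

x ⊛ y = [0, -2]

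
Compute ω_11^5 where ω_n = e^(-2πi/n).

ω_11^5 = e^(-2πi·5/11)
= cos(-2π·5/11) + i·sin(-2π·5/11)
= cos(-10π/11) + i·sin(-10π/11)

ω_11^5 = cos(-10π/11) + i·sin(-10π/11) = -0.9595-0.2817i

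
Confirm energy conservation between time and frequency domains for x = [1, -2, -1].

Time domain:
Σ|x[n]|² = |1|² + |-2|² + |-1|² = 6.0000

Frequency domain:
(1/3)Σ|X[k]|² = (1/3)(|-2|² + |2.5000+0.8660i|² + |2.5000-0.8660i|²) = (1/3)·18.0000 = 6.0000

Both sides agree, confirming Parseval's theorem.

Σ|x[n]|² = (1/N)Σ|X[k]|² = 6.0000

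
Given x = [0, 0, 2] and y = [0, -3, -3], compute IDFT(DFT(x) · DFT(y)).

(x ⊛ y)[n] = Σ(m=0 to 2) x[m] · y[(n-m) mod 3]

Computing each output sample:
(x ⊛ y)[0] = -6
(x ⊛ y)[1] = -6
(x ⊛ y)[2] = 0

x ⊛ y = [-6, -6, 0]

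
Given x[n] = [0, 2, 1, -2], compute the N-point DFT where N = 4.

X[k] = Σ(n=0 to 3) x[n] · ω_4^(nk)
where ω_4 = e^(-2πi/4)

Computing each X[k]:
X[0] = 1
X[1] = -1-4i
X[2] = 1
X[3] = -1+4i

X = [1, -1-4i, 1, -1+4i]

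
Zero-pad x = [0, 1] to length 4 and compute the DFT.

Original 2-point DFT: [1, -1]
Zero-padded 4-point DFT provides frequency interpolation.

DFT_4([x, 0, ...]) = [1, -1i, -1, 1i]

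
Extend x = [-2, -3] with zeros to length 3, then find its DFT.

Original 2-point DFT: [-5, 1]
Zero-padded 3-point DFT provides frequency interpolation.

DFT_3([x, 0, ...]) = [-5, -0.5000+2.5981i, -0.5000-2.5981i]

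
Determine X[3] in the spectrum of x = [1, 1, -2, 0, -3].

X[3] = Σ(n=0 to 4) x[n] · ω_5^(3n) where ω_5 = e^(-2πi/5)
= (1)·ω_5^0 + (1)·ω_5^3 + (-2)·ω_5^6 + (0)·ω_5^9 + (-3)·ω_5^12

X[3] = 2.0000+4.2533i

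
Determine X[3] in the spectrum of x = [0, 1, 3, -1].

X[3] = Σ(n=0 to 3) x[n] · ω_4^(3n) where ω_4 = e^(-2πi/4)
= (0)·ω_4^0 + (1)·ω_4^3 + (3)·ω_4^6 + (-1)·ω_4^9

X[3] = -3+2i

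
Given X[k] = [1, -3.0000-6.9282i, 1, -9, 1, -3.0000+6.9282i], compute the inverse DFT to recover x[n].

x[n] = (1/6) Σ(k=0 to 5) X[k] · e^(2πikn/6)

Computing each x[n]:
x[0] = -2
x[1] = 3
x[2] = 1
x[3] = 3
x[4] = -3
x[5] = -1

x = [-2, 3, 1, 3, -3, -1]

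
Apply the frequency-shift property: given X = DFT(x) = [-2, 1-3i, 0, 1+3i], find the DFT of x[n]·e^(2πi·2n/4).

Modulation property: DFT(ω_4^(-2n)·x[n]) = X[(k-2) mod 4], so circularly shift X by 2 positions.

X[k-2] = [0, 1+3i, -2, 1-3i]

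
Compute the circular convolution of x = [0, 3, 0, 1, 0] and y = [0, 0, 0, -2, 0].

(x ⊛ y)[n] = Σ(m=0 to 4) x[m] · y[(n-m) mod 5]

Computing each output sample:
(x ⊛ y)[0] = 0
(x ⊛ y)[1] = -2
(x ⊛ y)[2] = 0
(x ⊛ y)[3] = 0
(x ⊛ y)[4] = -6

x ⊛ y = [0, -2, 0, 0, -6]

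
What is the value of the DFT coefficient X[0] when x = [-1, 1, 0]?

X[0] = Σ(n=0 to 2) x[n] · ω_3^0 = Σ x[n]
= (-1) + (1) + (0)

X[0] = 0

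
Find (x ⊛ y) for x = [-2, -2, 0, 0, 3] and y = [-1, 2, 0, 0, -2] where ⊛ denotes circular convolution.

(x ⊛ y)[n] = Σ(m=0 to 4) x[m] · y[(n-m) mod 5]

Computing each output sample:
(x ⊛ y)[0] = 12
(x ⊛ y)[1] = -2
(x ⊛ y)[2] = -4
(x ⊛ y)[3] = -6
(x ⊛ y)[4] = 1

x ⊛ y = [12, -2, -4, -6, 1]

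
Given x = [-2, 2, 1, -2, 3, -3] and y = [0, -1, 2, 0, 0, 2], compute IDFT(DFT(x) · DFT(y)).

(x ⊛ y)[n] = Σ(m=0 to 5) x[m] · y[(n-m) mod 6]

Computing each output sample:
(x ⊛ y)[0] = 13
(x ⊛ y)[1] = -2
(x ⊛ y)[2] = -10
(x ⊛ y)[3] = 9
(x ⊛ y)[4] = -2
(x ⊛ y)[5] = -11

x ⊛ y = [13, -2, -10, 9, -2, -11]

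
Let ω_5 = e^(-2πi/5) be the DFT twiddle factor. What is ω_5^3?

ω_5^3 = e^(-2πi·3/5)
= cos(-2π·3/5) + i·sin(-2π·3/5)
= cos(-6π/5) + i·sin(-6π/5)

ω_5^3 = cos(-6π/5) + i·sin(-6π/5) = -0.8090+0.5878i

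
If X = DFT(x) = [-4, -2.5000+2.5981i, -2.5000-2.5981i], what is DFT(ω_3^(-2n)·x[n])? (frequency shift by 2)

Modulation property: DFT(ω_3^(-2n)·x[n]) = X[(k-2) mod 3], so circularly shift X by 2 positions.

X[k-2] = [-2.5000+2.5981i, -2.5000-2.5981i, -4]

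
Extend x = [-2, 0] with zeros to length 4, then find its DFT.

Original 2-point DFT: [-2, -2]
Zero-padded 4-point DFT provides frequency interpolation.

DFT_4([x, 0, ...]) = [-2, -2, -2, -2]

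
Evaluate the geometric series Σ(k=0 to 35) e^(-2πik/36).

Sum of all nth roots of unity equals 0 for n > 1 (geometric series with r ≠ 1).

0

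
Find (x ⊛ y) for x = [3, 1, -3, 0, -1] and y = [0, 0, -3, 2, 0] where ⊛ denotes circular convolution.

(x ⊛ y)[n] = Σ(m=0 to 4) x[m] · y[(n-m) mod 5]

Computing each output sample:
(x ⊛ y)[0] = -6
(x ⊛ y)[1] = 3
(x ⊛ y)[2] = -11
(x ⊛ y)[3] = 3
(x ⊛ y)[4] = 11

x ⊛ y = [-6, 3, -11, 3, 11]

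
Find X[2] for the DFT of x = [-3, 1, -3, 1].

X[2] = Σ(n=0 to 3) x[n] · ω_4^(2n) where ω_4 = e^(-2πi/4)
= (-3)·ω_4^0 + (1)·ω_4^2 + (-3)·ω_4^4 + (1)·ω_4^6

X[2] = -8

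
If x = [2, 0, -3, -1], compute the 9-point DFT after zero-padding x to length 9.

Original 4-point DFT: [-2, 5-1i, 0, 5+1i]
Zero-padded 9-point DFT provides frequency interpolation.

DFT_9([x, 0, ...]) = [-2, 1.9791+3.8204i, 5.3191+0.1600i, 2.5000-2.5981i, 0.2019-1.0623i, 0.2019+1.0623i, 2.5000+2.5981i, 5.3191-0.1600i, 1.9791-3.8204i]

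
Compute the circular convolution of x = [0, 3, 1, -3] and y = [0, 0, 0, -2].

(x ⊛ y)[n] = Σ(m=0 to 3) x[m] · y[(n-m) mod 4]

Computing each output sample:
(x ⊛ y)[0] = -6
(x ⊛ y)[1] = -2
(x ⊛ y)[2] = 6
(x ⊛ y)[3] = 0

x ⊛ y = [-6, -2, 6, 0]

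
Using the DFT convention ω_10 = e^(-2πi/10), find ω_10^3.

ω_10^3 = e^(-2πi·3/10)
= cos(-2π·3/10) + i·sin(-2π·3/10)
= cos(-6π/10) + i·sin(-6π/10)

ω_10^3 = cos(-6π/10) + i·sin(-6π/10) = -0.3090-0.9511i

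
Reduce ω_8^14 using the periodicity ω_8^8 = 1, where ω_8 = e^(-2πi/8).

Since ω_8^8 = 1, powers reduce modulo 8.
14 mod 8 = 6
So ω_8^14 = ω_8^6 = e^(-2πi·6/8)

ω_8^14 = ω_8^6 = 1i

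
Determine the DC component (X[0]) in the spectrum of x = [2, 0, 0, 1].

X[0] = Σ(n=0 to 3) x[n] · ω_4^0 = Σ x[n]
= (2) + (0) + (0) + (1)

X[0] = 3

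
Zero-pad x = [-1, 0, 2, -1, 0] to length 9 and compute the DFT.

Original 5-point DFT: [0, -1.8090-1.7634i, -0.6910+2.8532i, -0.6910-2.8532i, -1.8090+1.7634i]
Zero-padded 9-point DFT provides frequency interpolation.

DFT_9([x, 0, ...]) = [0, -0.1527-1.1036i, -2.3794-1.5501i, -3.0000+1.7321i, 1.0321+2.1516i, 1.0321-2.1516i, -3.0000-1.7321i, -2.3794+1.5501i, -0.1527+1.1036i]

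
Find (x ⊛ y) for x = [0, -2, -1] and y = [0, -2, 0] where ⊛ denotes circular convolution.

(x ⊛ y)[n] = Σ(m=0 to 2) x[m] · y[(n-m) mod 3]

Computing each output sample:
(x ⊛ y)[0] = 2
(x ⊛ y)[1] = 0
(x ⊛ y)[2] = 4

x ⊛ y = [2, 0, 4]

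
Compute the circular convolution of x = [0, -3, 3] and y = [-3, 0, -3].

(x ⊛ y)[n] = Σ(m=0 to 2) x[m] · y[(n-m) mod 3]

Computing each output sample:
(x ⊛ y)[0] = 9
(x ⊛ y)[1] = 0
(x ⊛ y)[2] = -9

x ⊛ y = [9, 0, -9]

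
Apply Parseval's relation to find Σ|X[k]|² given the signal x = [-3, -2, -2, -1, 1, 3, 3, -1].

Parseval: Σ|x[n]|² = (1/N)Σ|X[k]|², so Σ|X[k]|² = N·Σ|x[n]|² = 8·38.0000

Σ|X[k]|² = N·Σ|x[n]|² = 8·38.0000 = 304.0000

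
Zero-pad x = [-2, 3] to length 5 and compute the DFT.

Original 2-point DFT: [1, -5]
Zero-padded 5-point DFT provides frequency interpolation.

DFT_5([x, 0, ...]) = [1, -1.0729-2.8532i, -4.4271-1.7634i, -4.4271+1.7634i, -1.0729+2.8532i]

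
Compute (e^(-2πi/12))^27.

Since ω_12^12 = 1, powers reduce modulo 12.
27 mod 12 = 3
So ω_12^27 = ω_12^3 = e^(-2πi·3/12)

ω_12^27 = ω_12^3 = -1i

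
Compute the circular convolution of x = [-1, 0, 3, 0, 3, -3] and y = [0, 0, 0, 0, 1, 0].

(x ⊛ y)[n] = Σ(m=0 to 5) x[m] · y[(n-m) mod 6]

Computing each output sample:
(x ⊛ y)[0] = 3
(x ⊛ y)[1] = 0
(x ⊛ y)[2] = 3
(x ⊛ y)[3] = -3
(x ⊛ y)[4] = -1
(x ⊛ y)[5] = 0

x ⊛ y = [3, 0, 3, -3, -1, 0]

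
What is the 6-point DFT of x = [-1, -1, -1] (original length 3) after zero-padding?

Original 3-point DFT: [-3, 0, 0]
Zero-padded 6-point DFT provides frequency interpolation.

DFT_6([x, 0, ...]) = [-3, -1.0000+1.7321i, 0, -1, 0, -1.0000-1.7321i]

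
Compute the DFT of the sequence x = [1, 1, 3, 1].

X[k] = Σ(n=0 to 3) x[n] · ω_4^(nk)
where ω_4 = e^(-2πi/4)

Computing each X[k]:
X[0] = 6
X[1] = -2
X[2] = 2
X[3] = -2

X = [6, -2, 2, -2]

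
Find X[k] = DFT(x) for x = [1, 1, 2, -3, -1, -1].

X[k] = Σ(n=0 to 5) x[n] · ω_6^(nk)
where ω_6 = e^(-2πi/6)

Computing each X[k]:
X[0] = -1
X[1] = 3.5000-4.3301i
X[2] = -2.5000+0.8660i
X[3] = 5
X[4] = -2.5000-0.8660i
X[5] = 3.5000+4.3301i

X = [-1, 3.5000-4.3301i, -2.5000+0.8660i, 5, -2.5000-0.8660i, 3.5000+4.3301i]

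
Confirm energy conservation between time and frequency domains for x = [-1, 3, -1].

Time domain:
Σ|x[n]|² = |-1|² + |3|² + |-1|² = 11.0000

Frequency domain:
(1/3)Σ|X[k]|² = (1/3)(|1|² + |-2.0000-3.4641i|² + |-2.0000+3.4641i|²) = (1/3)·33.0000 = 11.0000

Both sides agree, confirming Parseval's theorem.

Σ|x[n]|² = (1/N)Σ|X[k]|² = 11.0000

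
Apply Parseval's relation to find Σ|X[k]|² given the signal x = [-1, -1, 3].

Parseval: Σ|x[n]|² = (1/N)Σ|X[k]|², so Σ|X[k]|² = N·Σ|x[n]|² = 3·11.0000

Σ|X[k]|² = N·Σ|x[n]|² = 3·11.0000 = 33.0000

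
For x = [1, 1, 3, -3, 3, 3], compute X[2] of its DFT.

X[2] = Σ(n=0 to 5) x[n] · ω_6^(2n) where ω_6 = e^(-2πi/6)
= (1)·ω_6^0 + (1)·ω_6^2 + (3)·ω_6^4 + (-3)·ω_6^6 + (3)·ω_6^8 + (3)·ω_6^10

X[2] = -7.0000+1.7321i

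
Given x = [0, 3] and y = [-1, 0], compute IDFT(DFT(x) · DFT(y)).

(x ⊛ y)[n] = Σ(m=0 to 1) x[m] · y[(n-m) mod 2]

Computing each output sample:
(x ⊛ y)[0] = 0
(x ⊛ y)[1] = -3

x ⊛ y = [0, -3]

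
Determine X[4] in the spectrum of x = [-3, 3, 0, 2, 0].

X[4] = Σ(n=0 to 4) x[n] · ω_5^(4n) where ω_5 = e^(-2πi/5)
= (-3)·ω_5^0 + (3)·ω_5^4 + (0)·ω_5^8 + (2)·ω_5^12 + (0)·ω_5^16

X[4] = -3.6910+1.6776i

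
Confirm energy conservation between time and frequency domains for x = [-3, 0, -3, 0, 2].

Time domain:
Σ|x[n]|² = |-3|² + |0|² + |-3|² + |0|² + |2|² = 22.0000

Frequency domain:
(1/5)Σ|X[k]|² = (1/5)(|-4|² + |0.0451+3.6655i|² + |-5.5451-1.6776i|² + |-5.5451+1.6776i|² + |0.0451-3.6655i|²) = (1/5)·110.0000 = 22.0000

Both sides agree, confirming Parseval's theorem.

Σ|x[n]|² = (1/N)Σ|X[k]|² = 22.0000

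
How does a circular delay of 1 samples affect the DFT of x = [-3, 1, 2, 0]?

Time shift by 1: X_shifted[k] = ω_4^(1k) · X[k]
Shifted x = [0, -3, 1, 2]

DFT(x[n-1]) = [0, -1+5i, 2, -1-5i]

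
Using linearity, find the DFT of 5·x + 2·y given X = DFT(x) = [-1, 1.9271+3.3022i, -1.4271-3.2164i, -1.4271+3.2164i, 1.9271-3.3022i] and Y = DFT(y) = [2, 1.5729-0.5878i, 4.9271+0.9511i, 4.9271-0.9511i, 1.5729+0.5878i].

By linearity: DFT(5x + 2y) = 5·DFT(x) + 2·DFT(y)
= 5·[-1, 1.9271+3.3022i, -1.4271-3.2164i, -1.4271+3.2164i, 1.9271-3.3022i] + 2·[2, 1.5729-0.5878i, 4.9271+0.9511i, 4.9271-0.9511i, 1.5729+0.5878i]

Computing element-wise:
Z[0] = 5·(-1) + 2·(2) = -1
Z[1] = 5·(1.9271+3.3022i) + 2·(1.5729-0.5878i) = 12.7813+15.3354i
Z[2] = 5·(-1.4271-3.2164i) + 2·(4.9271+0.9511i) = 2.7187-14.1798i
Z[3] = 5·(-1.4271+3.2164i) + 2·(4.9271-0.9511i) = 2.7187+14.1798i
Z[4] = 5·(1.9271-3.3022i) + 2·(1.5729+0.5878i) = 12.7813-15.3354i

DFT(5x + 2y) = 5·X + 2·Y = [-1, 12.7813+15.3354i, 2.7187-14.1798i, 2.7187+14.1798i, 12.7813-15.3354i]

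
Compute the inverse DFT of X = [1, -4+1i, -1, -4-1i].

x[n] = (1/4) Σ(k=0 to 3) X[k] · e^(2πikn/4)

Computing each x[n]:
x[0] = -2
x[1] = 0
x[2] = 2
x[3] = 1

x = [-2, 0, 2, 1]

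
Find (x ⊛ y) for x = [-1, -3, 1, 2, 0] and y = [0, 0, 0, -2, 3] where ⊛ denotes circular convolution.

(x ⊛ y)[n] = Σ(m=0 to 4) x[m] · y[(n-m) mod 5]

Computing each output sample:
(x ⊛ y)[0] = -11
(x ⊛ y)[1] = -1
(x ⊛ y)[2] = 6
(x ⊛ y)[3] = 2
(x ⊛ y)[4] = 3

x ⊛ y = [-11, -1, 6, 2, 3]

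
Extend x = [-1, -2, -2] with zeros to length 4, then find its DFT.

Original 3-point DFT: [-5, 1, 1]
Zero-padded 4-point DFT provides frequency interpolation.

DFT_4([x, 0, ...]) = [-5, 1+2i, -1, 1-2i]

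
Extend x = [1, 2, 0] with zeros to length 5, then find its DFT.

Original 3-point DFT: [3, -1.7321i, 1.7321i]
Zero-padded 5-point DFT provides frequency interpolation.

DFT_5([x, 0, ...]) = [3, 1.6180-1.9021i, -0.6180-1.1756i, -0.6180+1.1756i, 1.6180+1.9021i]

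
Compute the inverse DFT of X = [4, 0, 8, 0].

x[n] = (1/4) Σ(k=0 to 3) X[k] · e^(2πikn/4)

Computing each x[n]:
x[0] = 3
x[1] = -1
x[2] = 3
x[3] = -1

x = [3, -1, 3, -1]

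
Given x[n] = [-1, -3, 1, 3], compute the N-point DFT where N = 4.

X[k] = Σ(n=0 to 3) x[n] · ω_4^(nk)
where ω_4 = e^(-2πi/4)

Computing each X[k]:
X[0] = 0
X[1] = -2+6i
X[2] = 0
X[3] = -2-6i

X = [0, -2+6i, 0, -2-6i]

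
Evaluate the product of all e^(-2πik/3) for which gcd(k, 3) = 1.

The primitive 3rd roots of unity are ω_3^k for k coprime to 3: k ∈ {1, 2}
Their product equals the constant term of the cyclotomic polynomial Φ_3(x) up to sign.
For n ≥ 3, the product of all primitive nth roots of unity is 1. (For n=1 it is 1; for n=2 it is -1.)

1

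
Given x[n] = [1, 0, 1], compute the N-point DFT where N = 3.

X[k] = Σ(n=0 to 2) x[n] · ω_3^(nk)
where ω_3 = e^(-2πi/3)

Computing each X[k]:
X[0] = 2
X[1] = 0.5000+0.8660i
X[2] = 0.5000-0.8660i

X = [2, 0.5000+0.8660i, 0.5000-0.8660i]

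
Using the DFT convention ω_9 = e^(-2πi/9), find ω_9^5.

ω_9^5 = e^(-2πi·5/9)
= cos(-2π·5/9) + i·sin(-2π·5/9)
= cos(-10π/9) + i·sin(-10π/9)

ω_9^5 = cos(-10π/9) + i·sin(-10π/9) = -0.9397+0.3420i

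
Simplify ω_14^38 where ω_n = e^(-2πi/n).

Since ω_14^14 = 1, powers reduce modulo 14.
38 mod 14 = 10
So ω_14^38 = ω_14^10 = e^(-2πi·10/14)

ω_14^38 = ω_14^10 = -0.2225+0.9749i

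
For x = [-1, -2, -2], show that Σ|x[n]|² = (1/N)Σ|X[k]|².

Time domain:
Σ|x[n]|² = |-1|² + |-2|² + |-2|² = 9.0000

Frequency domain:
(1/3)Σ|X[k]|² = (1/3)(|-5|² + |1|² + |1|²) = (1/3)·27.0000 = 9.0000

Both sides agree, confirming Parseval's theorem.

Σ|x[n]|² = (1/N)Σ|X[k]|² = 9.0000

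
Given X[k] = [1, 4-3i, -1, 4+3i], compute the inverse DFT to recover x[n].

x[n] = (1/4) Σ(k=0 to 3) X[k] · e^(2πikn/4)

Computing each x[n]:
x[0] = 2
x[1] = 2
x[2] = -2
x[3] = -1

x = [2, 2, -2, -1]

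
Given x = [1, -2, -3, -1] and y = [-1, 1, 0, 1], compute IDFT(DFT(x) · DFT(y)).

(x ⊛ y)[n] = Σ(m=0 to 3) x[m] · y[(n-m) mod 4]

Computing each output sample:
(x ⊛ y)[0] = -4
(x ⊛ y)[1] = 0
(x ⊛ y)[2] = 0
(x ⊛ y)[3] = -1

x ⊛ y = [-4, 0, 0, -1]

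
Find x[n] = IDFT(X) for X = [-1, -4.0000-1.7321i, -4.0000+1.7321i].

x[n] = (1/3) Σ(k=0 to 2) X[k] · e^(2πikn/3)

Computing each x[n]:
x[0] = -3
x[1] = 2
x[2] = 0

x = [-3, 2, 0]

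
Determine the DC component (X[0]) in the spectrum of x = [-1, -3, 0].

X[0] = Σ(n=0 to 2) x[n] · ω_3^0 = Σ x[n]
= (-1) + (-3) + (0)

X[0] = -4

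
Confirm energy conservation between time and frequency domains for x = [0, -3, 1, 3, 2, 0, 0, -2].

Time domain:
Σ|x[n]|² = |0|² + |-3|² + |1|² + |3|² + |2|² + |0|² + |0|² + |-2|² = 27.0000

Frequency domain:
(1/8)Σ|X[k]|² = (1/8)(|1|² + |-7.6569-2.4142i|² + |1+4i|² + |3.6569-0.4142i|² + |5|² + |3.6569+0.4142i|² + |1-4i|² + |-7.6569+2.4142i|²) = (1/8)·216.0000 = 27.0000

Both sides agree, confirming Parseval's theorem.

Σ|x[n]|² = (1/N)Σ|X[k]|² = 27.0000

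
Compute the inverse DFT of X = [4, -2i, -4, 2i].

x[n] = (1/4) Σ(k=0 to 3) X[k] · e^(2πikn/4)

Computing each x[n]:
x[0] = 0
x[1] = 3
x[2] = 0
x[3] = 1

x = [0, 3, 0, 1]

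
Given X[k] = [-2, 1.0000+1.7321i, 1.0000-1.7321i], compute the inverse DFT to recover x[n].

x[n] = (1/3) Σ(k=0 to 2) X[k] · e^(2πikn/3)

Computing each x[n]:
x[0] = 0
x[1] = -2
x[2] = 0

x = [0, -2, 0]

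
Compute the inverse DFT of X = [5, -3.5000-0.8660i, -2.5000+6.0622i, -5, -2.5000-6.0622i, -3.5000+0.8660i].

x[n] = (1/6) Σ(k=0 to 5) X[k] · e^(2πikn/6)

Computing each x[n]:
x[0] = -2
x[1] = 0
x[2] = 3
x[3] = 2
x[4] = -1
x[5] = 3

x = [-2, 0, 3, 2, -1, 3]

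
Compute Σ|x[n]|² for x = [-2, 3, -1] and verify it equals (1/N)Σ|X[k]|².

Time domain:
Σ|x[n]|² = |-2|² + |3|² + |-1|² = 14.0000

Frequency domain:
(1/3)Σ|X[k]|² = (1/3)(|0|² + |-3.0000-3.4641i|² + |-3.0000+3.4641i|²) = (1/3)·42.0000 = 14.0000

Both sides agree, confirming Parseval's theorem.

Σ|x[n]|² = (1/N)Σ|X[k]|² = 14.0000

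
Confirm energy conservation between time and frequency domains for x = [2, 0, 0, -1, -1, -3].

Time domain:
Σ|x[n]|² = |2|² + |0|² + |0|² + |-1|² + |-1|² + |-3|² = 15.0000

Frequency domain:
(1/6)Σ|X[k]|² = (1/6)(|-3|² + |2.0000-3.4641i|² + |3.0000-1.7321i|² + |5|² + |3.0000+1.7321i|² + |2.0000+3.4641i|²) = (1/6)·90.0000 = 15.0000

Both sides agree, confirming Parseval's theorem.

Σ|x[n]|² = (1/N)Σ|X[k]|² = 15.0000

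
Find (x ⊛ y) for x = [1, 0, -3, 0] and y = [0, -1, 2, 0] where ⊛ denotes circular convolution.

(x ⊛ y)[n] = Σ(m=0 to 3) x[m] · y[(n-m) mod 4]

Computing each output sample:
(x ⊛ y)[0] = -6
(x ⊛ y)[1] = -1
(x ⊛ y)[2] = 2
(x ⊛ y)[3] = 3

x ⊛ y = [-6, -1, 2, 3]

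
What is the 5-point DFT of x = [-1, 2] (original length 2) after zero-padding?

Original 2-point DFT: [1, -3]
Zero-padded 5-point DFT provides frequency interpolation.

DFT_5([x, 0, ...]) = [1, -0.3820-1.9021i, -2.6180-1.1756i, -2.6180+1.1756i, -0.3820+1.9021i]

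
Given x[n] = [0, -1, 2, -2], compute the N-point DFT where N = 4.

X[k] = Σ(n=0 to 3) x[n] · ω_4^(nk)
where ω_4 = e^(-2πi/4)

Computing each X[k]:
X[0] = -1
X[1] = -2-1i
X[2] = 5
X[3] = -2+1i

X = [-1, -2-1i, 5, -2+1i]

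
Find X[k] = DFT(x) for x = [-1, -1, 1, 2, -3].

X[k] = Σ(n=0 to 4) x[n] · ω_5^(nk)
where ω_5 = e^(-2πi/5)

Computing each X[k]:
X[0] = -2
X[1] = -4.6631-1.3143i
X[2] = 3.1631-2.1266i
X[3] = 3.1631+2.1266i
X[4] = -4.6631+1.3143i

X = [-2, -4.6631-1.3143i, 3.1631-2.1266i, 3.1631+2.1266i, -4.6631+1.3143i]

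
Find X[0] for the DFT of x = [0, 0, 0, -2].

X[0] = Σ(n=0 to 3) x[n] · ω_4^0 = Σ x[n]
= (0) + (0) + (0) + (-2)

X[0] = -2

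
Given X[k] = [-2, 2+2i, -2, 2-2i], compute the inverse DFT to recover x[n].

x[n] = (1/4) Σ(k=0 to 3) X[k] · e^(2πikn/4)

Computing each x[n]:
x[0] = 0
x[1] = -1
x[2] = -2
x[3] = 1

x = [0, -1, -2, 1]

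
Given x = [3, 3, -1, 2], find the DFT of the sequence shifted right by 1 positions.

Time shift by 1: X_shifted[k] = ω_4^(1k) · X[k]
Shifted x = [2, 3, 3, -1]

DFT(x[n-1]) = [7, -1-4i, 3, -1+4i]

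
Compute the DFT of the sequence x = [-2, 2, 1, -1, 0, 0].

X[k] = Σ(n=0 to 5) x[n] · ω_6^(nk)
where ω_6 = e^(-2πi/6)

Computing each X[k]:
X[0] = 0
X[1] = -0.5000-2.5981i
X[2] = -4.5000-0.8660i
X[3] = -2
X[4] = -4.5000+0.8660i
X[5] = -0.5000+2.5981i

X = [0, -0.5000-2.5981i, -4.5000-0.8660i, -2, -4.5000+0.8660i, -0.5000+2.5981i]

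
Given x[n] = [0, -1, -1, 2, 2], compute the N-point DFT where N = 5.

X[k] = Σ(n=0 to 4) x[n] · ω_5^(nk)
where ω_5 = e^(-2πi/5)

Computing each X[k]:
X[0] = 2
X[1] = -0.5000+4.6165i
X[2] = -0.5000-1.0898i
X[3] = -0.5000+1.0898i
X[4] = -0.5000-4.6165i

X = [2, -0.5000+4.6165i, -0.5000-1.0898i, -0.5000+1.0898i, -0.5000-4.6165i]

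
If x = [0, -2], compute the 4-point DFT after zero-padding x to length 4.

Original 2-point DFT: [-2, 2]
Zero-padded 4-point DFT provides frequency interpolation.

DFT_4([x, 0, ...]) = [-2, 2i, 2, -2i]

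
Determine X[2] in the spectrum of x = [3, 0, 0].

X[2] = Σ(n=0 to 2) x[n] · ω_3^(2n) where ω_3 = e^(-2πi/3)
= (3)·ω_3^0 + (0)·ω_3^2 + (0)·ω_3^4

X[2] = 3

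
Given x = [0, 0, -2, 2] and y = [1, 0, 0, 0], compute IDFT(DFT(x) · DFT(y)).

(x ⊛ y)[n] = Σ(m=0 to 3) x[m] · y[(n-m) mod 4]

Computing each output sample:
(x ⊛ y)[0] = 0
(x ⊛ y)[1] = 0
(x ⊛ y)[2] = -2
(x ⊛ y)[3] = 2

x ⊛ y = [0, 0, -2, 2]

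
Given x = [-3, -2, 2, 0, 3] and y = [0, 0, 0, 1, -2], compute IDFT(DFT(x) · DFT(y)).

(x ⊛ y)[n] = Σ(m=0 to 4) x[m] · y[(n-m) mod 5]

Computing each output sample:
(x ⊛ y)[0] = 6
(x ⊛ y)[1] = -4
(x ⊛ y)[2] = 3
(x ⊛ y)[3] = -9
(x ⊛ y)[4] = 4

x ⊛ y = [6, -4, 3, -9, 4]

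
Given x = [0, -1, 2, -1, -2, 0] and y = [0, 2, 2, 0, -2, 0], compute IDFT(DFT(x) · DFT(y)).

(x ⊛ y)[n] = Σ(m=0 to 5) x[m] · y[(n-m) mod 6]

Computing each output sample:
(x ⊛ y)[0] = -8
(x ⊛ y)[1] = 2
(x ⊛ y)[2] = 2
(x ⊛ y)[3] = 2
(x ⊛ y)[4] = 2
(x ⊛ y)[5] = -4

x ⊛ y = [-8, 2, 2, 2, 2, -4]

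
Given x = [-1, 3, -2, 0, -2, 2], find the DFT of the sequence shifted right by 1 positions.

Time shift by 1: X_shifted[k] = ω_6^(1k) · X[k]
Shifted x = [2, -1, 3, -2, 0, -2]

DFT(x[n-1]) = [0, 1.0000-3.4641i, 1.7321i, 10, -1.7321i, 1.0000+3.4641i]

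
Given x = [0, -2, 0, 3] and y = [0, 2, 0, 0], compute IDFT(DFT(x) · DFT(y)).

(x ⊛ y)[n] = Σ(m=0 to 3) x[m] · y[(n-m) mod 4]

Computing each output sample:
(x ⊛ y)[0] = 6
(x ⊛ y)[1] = 0
(x ⊛ y)[2] = -4
(x ⊛ y)[3] = 0

x ⊛ y = [6, 0, -4, 0]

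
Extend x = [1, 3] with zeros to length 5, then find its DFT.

Original 2-point DFT: [4, -2]
Zero-padded 5-point DFT provides frequency interpolation.

DFT_5([x, 0, ...]) = [4, 1.9271-2.8532i, -1.4271-1.7634i, -1.4271+1.7634i, 1.9271+2.8532i]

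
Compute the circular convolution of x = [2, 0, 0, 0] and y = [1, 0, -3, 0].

(x ⊛ y)[n] = Σ(m=0 to 3) x[m] · y[(n-m) mod 4]

Computing each output sample:
(x ⊛ y)[0] = 2
(x ⊛ y)[1] = 0
(x ⊛ y)[2] = -6
(x ⊛ y)[3] = 0

x ⊛ y = [2, 0, -6, 0]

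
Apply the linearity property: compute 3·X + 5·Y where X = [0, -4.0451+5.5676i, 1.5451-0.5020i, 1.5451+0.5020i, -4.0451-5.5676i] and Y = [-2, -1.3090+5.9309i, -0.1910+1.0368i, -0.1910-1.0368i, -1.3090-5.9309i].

By linearity: DFT(3x + 5y) = 3·DFT(x) + 5·DFT(y)
= 3·[0, -4.0451+5.5676i, 1.5451-0.5020i, 1.5451+0.5020i, -4.0451-5.5676i] + 5·[-2, -1.3090+5.9309i, -0.1910+1.0368i, -0.1910-1.0368i, -1.3090-5.9309i]

Computing element-wise:
Z[0] = 3·(0) + 5·(-2) = -10
Z[1] = 3·(-4.0451+5.5676i) + 5·(-1.3090+5.9309i) = -18.6803+46.3573i
Z[2] = 3·(1.5451-0.5020i) + 5·(-0.1910+1.0368i) = 3.6803+3.6780i
Z[3] = 3·(1.5451+0.5020i) + 5·(-0.1910-1.0368i) = 3.6803-3.6780i
Z[4] = 3·(-4.0451-5.5676i) + 5·(-1.3090-5.9309i) = -18.6803-46.3573i

DFT(3x + 5y) = 3·X + 5·Y = [-10, -18.6803+46.3573i, 3.6803+3.6780i, 3.6803-3.6780i, -18.6803-46.3573i]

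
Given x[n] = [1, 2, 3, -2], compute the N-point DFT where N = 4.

X[k] = Σ(n=0 to 3) x[n] · ω_4^(nk)
where ω_4 = e^(-2πi/4)

Computing each X[k]:
X[0] = 4
X[1] = -2-4i
X[2] = 4
X[3] = -2+4i

X = [4, -2-4i, 4, -2+4i]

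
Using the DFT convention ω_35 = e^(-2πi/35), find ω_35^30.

ω_35^30 = e^(-2πi·30/35)
= cos(-2π·30/35) + i·sin(-2π·30/35)
= cos(-60π/35) + i·sin(-60π/35)

ω_35^30 = cos(-60π/35) + i·sin(-60π/35) = 0.6235+0.7818i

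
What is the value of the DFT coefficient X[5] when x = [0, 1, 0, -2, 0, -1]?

X[5] = Σ(n=0 to 5) x[n] · ω_6^(5n) where ω_6 = e^(-2πi/6)
= (0)·ω_6^0 + (1)·ω_6^5 + (0)·ω_6^10 + (-2)·ω_6^15 + (0)·ω_6^20 + (-1)·ω_6^25

X[5] = 2.0000+1.7321i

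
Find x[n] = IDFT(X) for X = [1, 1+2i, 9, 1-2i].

x[n] = (1/4) Σ(k=0 to 3) X[k] · e^(2πikn/4)

Computing each x[n]:
x[0] = 3
x[1] = -3
x[2] = 2
x[3] = -1

x = [3, -3, 2, -1]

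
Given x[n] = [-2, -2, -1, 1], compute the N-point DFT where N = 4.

X[k] = Σ(n=0 to 3) x[n] · ω_4^(nk)
where ω_4 = e^(-2πi/4)

Computing each X[k]:
X[0] = -4
X[1] = -1+3i
X[2] = -2
X[3] = -1-3i

X = [-4, -1+3i, -2, -1-3i]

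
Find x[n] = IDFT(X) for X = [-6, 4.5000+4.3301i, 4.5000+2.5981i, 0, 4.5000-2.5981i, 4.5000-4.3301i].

x[n] = (1/6) Σ(k=0 to 5) X[k] · e^(2πikn/6)

Computing each x[n]:
x[0] = 2
x[1] = -3
x[2] = -3
x[3] = -1
x[4] = -2
x[5] = 1

x = [2, -3, -3, -1, -2, 1]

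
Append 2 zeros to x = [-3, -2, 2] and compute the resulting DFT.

Original 3-point DFT: [-3, -3.0000+3.4641i, -3.0000-3.4641i]
Zero-padded 5-point DFT provides frequency interpolation.

DFT_5([x, 0, ...]) = [-3, -5.2361+0.7265i, -0.7639+3.0777i, -0.7639-3.0777i, -5.2361-0.7265i]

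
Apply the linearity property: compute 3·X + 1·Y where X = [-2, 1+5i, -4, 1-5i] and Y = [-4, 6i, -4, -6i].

By linearity: DFT(3x + 1y) = 3·DFT(x) + 1·DFT(y)
= 3·[-2, 1+5i, -4, 1-5i] + 1·[-4, 6i, -4, -6i]

Computing element-wise:
Z[0] = 3·(-2) + 1·(-4) = -10
Z[1] = 3·(1+5i) + 1·(6i) = 3+21i
Z[2] = 3·(-4) + 1·(-4) = -16
Z[3] = 3·(1-5i) + 1·(-6i) = 3-21i

DFT(3x + 1y) = 3·X + 1·Y = [-10, 3+21i, -16, 3-21i]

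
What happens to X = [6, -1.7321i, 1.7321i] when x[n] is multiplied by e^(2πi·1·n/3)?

Modulation property: DFT(ω_3^(-1n)·x[n]) = X[(k-1) mod 3], so circularly shift X by 1 positions.

X[k-1] = [1.7321i, 6, -1.7321i]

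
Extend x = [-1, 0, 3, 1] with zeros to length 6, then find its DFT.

Original 4-point DFT: [3, -4+1i, 1, -4-1i]
Zero-padded 6-point DFT provides frequency interpolation.

DFT_6([x, 0, ...]) = [3, -3.5000-2.5981i, -1.5000+2.5981i, 1, -1.5000-2.5981i, -3.5000+2.5981i]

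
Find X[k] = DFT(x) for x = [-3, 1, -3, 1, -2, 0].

X[k] = Σ(n=0 to 5) x[n] · ω_6^(nk)
where ω_6 = e^(-2πi/6)

Computing each X[k]:
X[0] = -6
X[1] = -1
X[2] = -1.7321i
X[3] = -10
X[4] = 1.7321i
X[5] = -1

X = [-6, -1, -1.7321i, -10, 1.7321i, -1]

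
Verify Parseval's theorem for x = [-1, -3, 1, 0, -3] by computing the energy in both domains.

Time domain:
Σ|x[n]|² = |-1|² + |-3|² + |1|² + |0|² + |-3|² = 20.0000

Frequency domain:
(1/5)Σ|X[k]|² = (1/5)(|-6|² + |-3.6631-0.5878i|² + |4.1631+0.9511i|² + |4.1631-0.9511i|² + |-3.6631+0.5878i|²) = (1/5)·100.0000 = 20.0000

Both sides agree, confirming Parseval's theorem.

Σ|x[n]|² = (1/N)Σ|X[k]|² = 20.0000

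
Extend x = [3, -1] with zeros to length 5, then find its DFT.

Original 2-point DFT: [2, 4]
Zero-padded 5-point DFT provides frequency interpolation.

DFT_5([x, 0, ...]) = [2, 2.6910+0.9511i, 3.8090+0.5878i, 3.8090-0.5878i, 2.6910-0.9511i]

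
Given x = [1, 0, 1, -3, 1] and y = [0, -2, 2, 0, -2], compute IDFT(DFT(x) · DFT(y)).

(x ⊛ y)[n] = Σ(m=0 to 4) x[m] · y[(n-m) mod 5]

Computing each output sample:
(x ⊛ y)[0] = -8
(x ⊛ y)[1] = -2
(x ⊛ y)[2] = 8
(x ⊛ y)[3] = -4
(x ⊛ y)[4] = 6

x ⊛ y = [-8, -2, 8, -4, 6]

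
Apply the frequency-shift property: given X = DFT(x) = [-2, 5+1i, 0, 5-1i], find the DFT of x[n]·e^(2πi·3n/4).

Modulation property: DFT(ω_4^(-3n)·x[n]) = X[(k-3) mod 4], so circularly shift X by 3 positions.

X[k-3] = [5+1i, 0, 5-1i, -2]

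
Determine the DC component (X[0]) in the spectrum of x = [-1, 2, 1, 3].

X[0] = Σ(n=0 to 3) x[n] · ω_4^0 = Σ x[n]
= (-1) + (2) + (1) + (3)

X[0] = 5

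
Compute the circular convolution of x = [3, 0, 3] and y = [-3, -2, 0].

(x ⊛ y)[n] = Σ(m=0 to 2) x[m] · y[(n-m) mod 3]

Computing each output sample:
(x ⊛ y)[0] = -15
(x ⊛ y)[1] = -6
(x ⊛ y)[2] = -9

x ⊛ y = [-15, -6, -9]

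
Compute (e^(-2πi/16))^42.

Since ω_16^16 = 1, powers reduce modulo 16.
42 mod 16 = 10
So ω_16^42 = ω_16^10 = e^(-2πi·10/16)

ω_16^42 = ω_16^10 = -0.7071+0.7071i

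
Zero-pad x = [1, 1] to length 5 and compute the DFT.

Original 2-point DFT: [2, 0]
Zero-padded 5-point DFT provides frequency interpolation.

DFT_5([x, 0, ...]) = [2, 1.3090-0.9511i, 0.1910-0.5878i, 0.1910+0.5878i, 1.3090+0.9511i]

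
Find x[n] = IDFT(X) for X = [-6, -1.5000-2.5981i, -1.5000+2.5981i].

x[n] = (1/3) Σ(k=0 to 2) X[k] · e^(2πikn/3)

Computing each x[n]:
x[0] = -3
x[1] = 0
x[2] = -3

x = [-3, 0, -3]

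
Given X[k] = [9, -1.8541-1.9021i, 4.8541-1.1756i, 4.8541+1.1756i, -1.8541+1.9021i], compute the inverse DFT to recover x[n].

x[n] = (1/5) Σ(k=0 to 4) X[k] · e^(2πikn/5)

Computing each x[n]:
x[0] = 3
x[1] = 1
x[2] = 3
x[3] = 3
x[4] = -1

x = [3, 1, 3, 3, -1]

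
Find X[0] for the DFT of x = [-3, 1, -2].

X[0] = Σ(n=0 to 2) x[n] · ω_3^0 = Σ x[n]
= (-3) + (1) + (-2)

X[0] = -4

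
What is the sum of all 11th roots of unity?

Sum of all nth roots of unity equals 0 for n > 1 (geometric series with r ≠ 1).

0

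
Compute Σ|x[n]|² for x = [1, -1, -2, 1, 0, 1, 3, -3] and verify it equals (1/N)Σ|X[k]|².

Time domain:
Σ|x[n]|² = |1|² + |-1|² + |-2|² + |1|² + |0|² + |1|² + |3|² + |-3|² = 26.0000

Frequency domain:
(1/8)Σ|X[k]|² = (1/8)(|0|² + |-3.2426+3.5858i|² + |-2i|² + |5.2426-6.4142i|² + |4|² + |5.2426+6.4142i|² + |2i|² + |-3.2426-3.5858i|²) = (1/8)·208.0000 = 26.0000

Both sides agree, confirming Parseval's theorem.

Σ|x[n]|² = (1/N)Σ|X[k]|² = 26.0000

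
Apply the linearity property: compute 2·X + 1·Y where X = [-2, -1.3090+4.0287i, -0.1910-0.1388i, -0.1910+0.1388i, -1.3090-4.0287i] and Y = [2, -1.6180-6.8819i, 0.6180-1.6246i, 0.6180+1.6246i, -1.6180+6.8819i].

By linearity: DFT(2x + 1y) = 2·DFT(x) + 1·DFT(y)
= 2·[-2, -1.3090+4.0287i, -0.1910-0.1388i, -0.1910+0.1388i, -1.3090-4.0287i] + 1·[2, -1.6180-6.8819i, 0.6180-1.6246i, 0.6180+1.6246i, -1.6180+6.8819i]

Computing element-wise:
Z[0] = 2·(-2) + 1·(2) = -2
Z[1] = 2·(-1.3090+4.0287i) + 1·(-1.6180-6.8819i) = -4.2360+1.1755i
Z[2] = 2·(-0.1910-0.1388i) + 1·(0.6180-1.6246i) = 0.2360-1.9022i
Z[3] = 2·(-0.1910+0.1388i) + 1·(0.6180+1.6246i) = 0.2360+1.9022i
Z[4] = 2·(-1.3090-4.0287i) + 1·(-1.6180+6.8819i) = -4.2360-1.1755i

DFT(2x + 1y) = 2·X + 1·Y = [-2, -4.2360+1.1755i, 0.2360-1.9022i, 0.2360+1.9022i, -4.2360-1.1755i]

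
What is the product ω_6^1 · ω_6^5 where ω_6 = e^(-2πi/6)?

The primitive 6th roots of unity are ω_6^k for k coprime to 6: k ∈ {1, 5}
Their product equals the constant term of the cyclotomic polynomial Φ_6(x) up to sign.
For n ≥ 3, the product of all primitive nth roots of unity is 1. (For n=1 it is 1; for n=2 it is -1.)

1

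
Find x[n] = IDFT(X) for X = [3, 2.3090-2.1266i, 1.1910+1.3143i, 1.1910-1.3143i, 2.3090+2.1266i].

x[n] = (1/5) Σ(k=0 to 4) X[k] · e^(2πikn/5)

Computing each x[n]:
x[0] = 2
x[1] = 1
x[2] = 1
x[3] = -1
x[4] = 0

x = [2, 1, 1, -1, 0]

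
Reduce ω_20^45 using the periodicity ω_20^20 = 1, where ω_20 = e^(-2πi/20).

Since ω_20^20 = 1, powers reduce modulo 20.
45 mod 20 = 5
So ω_20^45 = ω_20^5 = e^(-2πi·5/20)

ω_20^45 = ω_20^5 = -1i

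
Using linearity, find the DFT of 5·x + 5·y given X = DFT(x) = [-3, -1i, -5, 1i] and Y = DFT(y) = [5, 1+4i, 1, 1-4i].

By linearity: DFT(5x + 5y) = 5·DFT(x) + 5·DFT(y)
= 5·[-3, -1i, -5, 1i] + 5·[5, 1+4i, 1, 1-4i]

Computing element-wise:
Z[0] = 5·(-3) + 5·(5) = 10
Z[1] = 5·(-1i) + 5·(1+4i) = 5+15i
Z[2] = 5·(-5) + 5·(1) = -20
Z[3] = 5·(1i) + 5·(1-4i) = 5-15i

DFT(5x + 5y) = 5·X + 5·Y = [10, 5+15i, -20, 5-15i]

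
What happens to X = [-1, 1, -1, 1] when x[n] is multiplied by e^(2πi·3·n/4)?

Modulation property: DFT(ω_4^(-3n)·x[n]) = X[(k-3) mod 4], so circularly shift X by 3 positions.

X[k-3] = [1, -1, 1, -1]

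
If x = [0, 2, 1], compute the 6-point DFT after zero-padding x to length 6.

Original 3-point DFT: [3, -1.5000-0.8660i, -1.5000+0.8660i]
Zero-padded 6-point DFT provides frequency interpolation.

DFT_6([x, 0, ...]) = [3, 0.5000-2.5981i, -1.5000-0.8660i, -1, -1.5000+0.8660i, 0.5000+2.5981i]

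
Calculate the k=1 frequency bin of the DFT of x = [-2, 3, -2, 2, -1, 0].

X[1] = Σ(n=0 to 5) x[n] · ω_6^(1n) where ω_6 = e^(-2πi/6)
= (-2)·ω_6^0 + (3)·ω_6^1 + (-2)·ω_6^2 + (2)·ω_6^3 + (-1)·ω_6^4 + (0)·ω_6^5

X[1] = -1.0000-1.7321i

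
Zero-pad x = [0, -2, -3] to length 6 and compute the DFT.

Original 3-point DFT: [-5, 2.5000-0.8660i, 2.5000+0.8660i]
Zero-padded 6-point DFT provides frequency interpolation.

DFT_6([x, 0, ...]) = [-5, 0.5000+4.3301i, 2.5000-0.8660i, -1, 2.5000+0.8660i, 0.5000-4.3301i]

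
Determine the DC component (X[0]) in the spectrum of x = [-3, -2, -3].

X[0] = Σ(n=0 to 2) x[n] · ω_3^0 = Σ x[n]
= (-3) + (-2) + (-3)

X[0] = -8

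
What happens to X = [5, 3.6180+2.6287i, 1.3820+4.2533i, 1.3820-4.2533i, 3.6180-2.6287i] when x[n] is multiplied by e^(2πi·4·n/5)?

Modulation property: DFT(ω_5^(-4n)·x[n]) = X[(k-4) mod 5], so circularly shift X by 4 positions.

X[k-4] = [3.6180+2.6287i, 1.3820+4.2533i, 1.3820-4.2533i, 3.6180-2.6287i, 5]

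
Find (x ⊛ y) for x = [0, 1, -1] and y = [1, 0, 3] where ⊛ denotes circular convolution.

(x ⊛ y)[n] = Σ(m=0 to 2) x[m] · y[(n-m) mod 3]

Computing each output sample:
(x ⊛ y)[0] = 3
(x ⊛ y)[1] = -2
(x ⊛ y)[2] = -1

x ⊛ y = [3, -2, -1]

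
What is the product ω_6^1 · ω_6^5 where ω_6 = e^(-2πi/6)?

The primitive 6th roots of unity are ω_6^k for k coprime to 6: k ∈ {1, 5}
Their product equals the constant term of the cyclotomic polynomial Φ_6(x) up to sign.
For n ≥ 3, the product of all primitive nth roots of unity is 1. (For n=1 it is 1; for n=2 it is -1.)

1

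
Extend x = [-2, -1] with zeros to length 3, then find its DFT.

Original 2-point DFT: [-3, -1]
Zero-padded 3-point DFT provides frequency interpolation.

DFT_3([x, 0, ...]) = [-3, -1.5000+0.8660i, -1.5000-0.8660i]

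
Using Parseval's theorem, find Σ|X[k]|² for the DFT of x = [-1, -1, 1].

Parseval: Σ|x[n]|² = (1/N)Σ|X[k]|², so Σ|X[k]|² = N·Σ|x[n]|² = 3·3.0000

Σ|X[k]|² = N·Σ|x[n]|² = 3·3.0000 = 9.0000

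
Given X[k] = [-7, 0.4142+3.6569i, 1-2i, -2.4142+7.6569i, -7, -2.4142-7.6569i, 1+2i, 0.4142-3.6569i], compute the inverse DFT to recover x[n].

x[n] = (1/8) Σ(k=0 to 7) X[k] · e^(2πikn/8)

Computing each x[n]:
x[0] = -2
x[1] = -1
x[2] = -1
x[3] = -3
x[4] = -1
x[5] = 2
x[6] = -3
x[7] = 2

x = [-2, -1, -1, -3, -1, 2, -3, 2]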